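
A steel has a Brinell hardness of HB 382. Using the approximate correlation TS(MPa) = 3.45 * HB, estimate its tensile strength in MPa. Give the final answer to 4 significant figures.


TS (MPa) = 3.45 * HB
TS = 3.45 * 382
TS = 1318 MPa


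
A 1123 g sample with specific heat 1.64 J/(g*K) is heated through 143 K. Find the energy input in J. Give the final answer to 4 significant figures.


Q = m * cp * dT
Q = 1123 * 1.64 * 143
Q = 263400 J


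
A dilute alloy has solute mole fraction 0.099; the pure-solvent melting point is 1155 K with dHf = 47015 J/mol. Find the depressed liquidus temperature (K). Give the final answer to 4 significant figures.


dT = R*Tm^2*x / dHf
dT = 8.314 * 1155^2 * 0.099 / 47015
dT = 23.3546 K
T_new = 1155 - 23.3546 = 1132 K


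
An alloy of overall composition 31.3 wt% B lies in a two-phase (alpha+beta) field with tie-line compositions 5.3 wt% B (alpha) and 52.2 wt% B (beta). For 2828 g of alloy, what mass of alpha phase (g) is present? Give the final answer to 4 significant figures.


f_alpha = (C_beta - C0) / (C_beta - C_alpha)
f_alpha = (52.2 - 31.3) / (52.2 - 5.3) = 0.445629
m_alpha = f_alpha * m_total = 0.445629 * 2828 = 1260 g


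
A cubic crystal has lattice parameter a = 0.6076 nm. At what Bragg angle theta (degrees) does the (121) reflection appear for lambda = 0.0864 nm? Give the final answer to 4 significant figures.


d = a / sqrt(h^2+k^2+l^2)
d = 0.6076 / sqrt(6) = 0.248052 nm
lambda = 2*d*sin(theta)  =>  sin(theta) = lambda / (2*d)
sin(theta) = 0.0864 / (2 * 0.248052) = 0.174157
theta = 10.03 deg


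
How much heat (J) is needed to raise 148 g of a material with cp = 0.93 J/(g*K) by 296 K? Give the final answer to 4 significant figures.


Q = m * cp * dT
Q = 148 * 0.93 * 296
Q = 40740 J


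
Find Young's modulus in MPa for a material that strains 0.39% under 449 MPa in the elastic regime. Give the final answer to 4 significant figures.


E = sigma / epsilon
epsilon = 0.39% = 3.9e-03
E = 449 / 3.9e-03
E = 115100 MPa


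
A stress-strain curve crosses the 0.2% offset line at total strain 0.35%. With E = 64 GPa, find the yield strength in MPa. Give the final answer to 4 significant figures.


Offset strain = 0.002
Elastic strain at yield = total_strain - offset = 3.5e-03 - 0.002 = 1.5e-03
sigma_y = E * elastic_strain = 64000 * 1.5e-03
sigma_y = 96 MPa


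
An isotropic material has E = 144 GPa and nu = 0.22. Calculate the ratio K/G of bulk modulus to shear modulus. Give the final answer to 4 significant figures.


G = E / (2*(1+nu))
G = 144 / (2*(1+0.22)) = 59.0164 GPa
K = E / (3*(1-2*nu))
K = 144 / (3*(1-2*0.22)) = 85.7143 GPa
K/G = 85.7143 / 59.0164 = 1.452


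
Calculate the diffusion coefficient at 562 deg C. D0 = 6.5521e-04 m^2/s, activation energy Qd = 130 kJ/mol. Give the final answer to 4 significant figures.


D = D0 * exp(-Qd / (R*T))
T = 835.15 K
D = 6.5521e-04 * exp(-130e3 / (8.314 * 835.15))
D = 4.844e-12 m^2/s


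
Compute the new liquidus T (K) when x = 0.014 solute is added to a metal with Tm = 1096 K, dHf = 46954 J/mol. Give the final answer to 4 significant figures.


dT = R*Tm^2*x / dHf
dT = 8.314 * 1096^2 * 0.014 / 46954
dT = 2.97774 K
T_new = 1096 - 2.97774 = 1093 K


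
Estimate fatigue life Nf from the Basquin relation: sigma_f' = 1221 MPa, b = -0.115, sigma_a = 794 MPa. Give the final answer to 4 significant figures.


sigma_a = sigma_f' * (2*Nf)^b
2*Nf = (sigma_a / sigma_f')^(1/b)
2*Nf = (794 / 1221)^(1/-0.115)
2*Nf = 42.1867
Nf = 21.09 cycles


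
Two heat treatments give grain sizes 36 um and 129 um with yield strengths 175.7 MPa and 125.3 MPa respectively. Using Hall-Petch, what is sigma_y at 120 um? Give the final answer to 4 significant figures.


sigma_y = sigma0 + k / sqrt(d)
1/sqrt(d1) = 1/sqrt(3.6e-05) = 166.667;  1/sqrt(d2) = 88.0451
k = (sigma1 - sigma2) / (1/sqrt(d1) - 1/sqrt(d2)) = (175.7 - 125.3) / (166.667 - 88.0451) = 0.641045 MPa*m^0.5
sigma0 = sigma1 - k/sqrt(d1) = 175.7 - 0.641045*166.667 = 68.8591 MPa
sigma_y(d3) = 68.8591 + 0.641045 / sqrt(1.2e-04) = 127.4 MPa


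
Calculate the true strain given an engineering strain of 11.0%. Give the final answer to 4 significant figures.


epsilon_true = ln(1 + epsilon_eng)
epsilon_true = ln(1 + 0.11)
epsilon_true = 0.1044


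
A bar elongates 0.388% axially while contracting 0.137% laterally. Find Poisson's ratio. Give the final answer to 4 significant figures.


nu = -epsilon_lat / epsilon_axial
Lateral strain is contraction (negative), so using magnitudes:
nu = 0.137 / 0.388
nu = 0.3531


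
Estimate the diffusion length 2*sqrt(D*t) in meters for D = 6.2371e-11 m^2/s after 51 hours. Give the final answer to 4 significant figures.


t = 51 hr = 183600 s
Diffusion length = 2*sqrt(D*t)
= 2*sqrt(6.2371e-11 * 183600)
= 6.768e-03 m


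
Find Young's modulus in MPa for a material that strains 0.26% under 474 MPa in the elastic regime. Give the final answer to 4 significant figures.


E = sigma / epsilon
epsilon = 0.26% = 2.6e-03
E = 474 / 2.6e-03
E = 182300 MPa


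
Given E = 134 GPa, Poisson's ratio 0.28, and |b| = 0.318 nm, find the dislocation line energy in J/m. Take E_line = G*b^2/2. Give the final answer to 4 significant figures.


Step 1: G = E / (2*(1+nu))
G = 134 / (2*(1+0.28)) = 52.3438 GPa = 5.23438e+10 Pa
Step 2: E_line = G*b^2/2
b = 0.318 nm = 3.18e-10 m
E_line = 0.5 * 5.23438e+10 * (3.18e-10)^2 = 2.647e-09 J/m


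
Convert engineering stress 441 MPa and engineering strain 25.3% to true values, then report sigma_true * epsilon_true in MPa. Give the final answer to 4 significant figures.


sigma_true = sigma_eng * (1 + epsilon_eng)
sigma_true = 441 * (1 + 0.253) = 552.573 MPa
epsilon_true = ln(1 + epsilon_eng)
epsilon_true = ln(1 + 0.253) = 0.225541
sigma_true * epsilon_true = 552.573 * 0.225541 = 124.6 MPa


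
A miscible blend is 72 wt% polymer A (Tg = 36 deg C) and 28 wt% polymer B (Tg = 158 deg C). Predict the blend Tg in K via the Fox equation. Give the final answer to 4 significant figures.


1/Tg = w1/Tg1 + w2/Tg2 (in Kelvin)
Tg1 = 309.15 K, Tg2 = 431.15 K
1/Tg = 0.72/309.15 + 0.28/431.15
Tg = 335.8 K


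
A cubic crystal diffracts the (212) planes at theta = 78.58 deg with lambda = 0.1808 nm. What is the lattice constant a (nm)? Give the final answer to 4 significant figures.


d = lambda / (2*sin(theta))
d = 0.1808 / (2*sin(78.58 deg))
d = 0.0922259 nm
a = d * sqrt(h^2+k^2+l^2) = 0.0922259 * sqrt(9)
a = 0.2767 nm


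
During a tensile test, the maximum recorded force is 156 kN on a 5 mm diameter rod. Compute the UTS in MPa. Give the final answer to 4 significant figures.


A0 = pi*(d/2)^2 = pi*(5/2)^2 = 19.635 mm^2
UTS = F_max / A0 = 156*1000 / 19.635
UTS = 7945 MPa


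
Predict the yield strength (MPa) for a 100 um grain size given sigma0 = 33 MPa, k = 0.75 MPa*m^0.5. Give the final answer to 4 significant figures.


sigma_y = sigma0 + k / sqrt(d)
d = 100 um = 1e-04 m
sigma_y = 33 + 0.75 / sqrt(1e-04)
sigma_y = 108 MPa


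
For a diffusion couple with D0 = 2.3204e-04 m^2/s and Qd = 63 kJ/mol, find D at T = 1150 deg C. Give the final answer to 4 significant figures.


D = D0 * exp(-Qd / (R*T))
T = 1423.15 K
D = 2.3204e-04 * exp(-63e3 / (8.314 * 1423.15))
D = 1.13e-06 m^2/s


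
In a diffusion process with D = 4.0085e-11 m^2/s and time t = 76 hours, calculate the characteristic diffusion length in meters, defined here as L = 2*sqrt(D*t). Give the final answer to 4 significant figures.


t = 76 hr = 273600 s
Diffusion length = 2*sqrt(D*t)
= 2*sqrt(4.0085e-11 * 273600)
= 6.623e-03 m


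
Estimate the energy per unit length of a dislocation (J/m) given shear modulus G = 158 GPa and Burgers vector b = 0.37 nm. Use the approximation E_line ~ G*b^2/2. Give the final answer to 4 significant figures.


E = G*b^2/2
b = 0.37 nm = 3.7e-10 m
G = 158 GPa = 1.58e+11 Pa
E = 0.5 * 1.58e+11 * (3.7e-10)^2
E = 1.082e-08 J/m


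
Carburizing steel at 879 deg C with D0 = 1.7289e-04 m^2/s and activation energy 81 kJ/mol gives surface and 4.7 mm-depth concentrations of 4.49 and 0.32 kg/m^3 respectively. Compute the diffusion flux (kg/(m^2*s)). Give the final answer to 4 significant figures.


Step 1: D = D0 * exp(-Qd/(R*T))
T = 879 + 273.15 = 1152.15 K
D = 1.7289e-04 * exp(-81e3 / (8.314 * 1152.15)) = 3.67593e-08 m^2/s
Step 2: J = D * (C1 - C2) / dx
J = 3.67593e-08 * (4.49 - 0.32) / 4.7e-03
J = 3.261e-05 kg/(m^2*s)


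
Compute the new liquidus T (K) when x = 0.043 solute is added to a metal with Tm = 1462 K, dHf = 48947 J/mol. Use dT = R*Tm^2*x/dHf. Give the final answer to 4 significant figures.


dT = R*Tm^2*x / dHf
dT = 8.314 * 1462^2 * 0.043 / 48947
dT = 15.6116 K
T_new = 1462 - 15.6116 = 1446 K


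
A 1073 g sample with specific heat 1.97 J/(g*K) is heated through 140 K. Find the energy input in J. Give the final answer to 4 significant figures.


Q = m * cp * dT
Q = 1073 * 1.97 * 140
Q = 295900 J


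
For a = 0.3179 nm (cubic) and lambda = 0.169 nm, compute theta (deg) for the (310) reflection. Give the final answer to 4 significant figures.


d = a / sqrt(h^2+k^2+l^2)
d = 0.3179 / sqrt(10) = 0.100529 nm
lambda = 2*d*sin(theta)  =>  sin(theta) = lambda / (2*d)
sin(theta) = 0.169 / (2 * 0.100529) = 0.840555
theta = 57.2 deg


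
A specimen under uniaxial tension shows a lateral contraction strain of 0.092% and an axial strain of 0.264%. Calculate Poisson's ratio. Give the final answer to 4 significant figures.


nu = -epsilon_lat / epsilon_axial
Lateral strain is contraction (negative), so using magnitudes:
nu = 0.092 / 0.264
nu = 0.3485


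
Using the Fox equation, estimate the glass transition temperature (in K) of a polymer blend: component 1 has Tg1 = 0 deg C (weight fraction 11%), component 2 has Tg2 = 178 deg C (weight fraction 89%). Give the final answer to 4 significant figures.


1/Tg = w1/Tg1 + w2/Tg2 (in Kelvin)
Tg1 = 273.15 K, Tg2 = 451.15 K
1/Tg = 0.11/273.15 + 0.89/451.15
Tg = 421 K


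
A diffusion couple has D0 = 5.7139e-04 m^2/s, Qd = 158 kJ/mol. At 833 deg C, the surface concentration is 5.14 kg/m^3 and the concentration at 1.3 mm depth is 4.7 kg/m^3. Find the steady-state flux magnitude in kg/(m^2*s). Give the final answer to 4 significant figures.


Step 1: D = D0 * exp(-Qd/(R*T))
T = 833 + 273.15 = 1106.15 K
D = 5.7139e-04 * exp(-158e3 / (8.314 * 1106.15)) = 1.97508e-11 m^2/s
Step 2: J = D * (C1 - C2) / dx
J = 1.97508e-11 * (5.14 - 4.7) / 1.3e-03
J = 6.685e-09 kg/(m^2*s)


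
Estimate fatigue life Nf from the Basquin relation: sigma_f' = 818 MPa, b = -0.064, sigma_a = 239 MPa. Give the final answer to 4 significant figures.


sigma_a = sigma_f' * (2*Nf)^b
2*Nf = (sigma_a / sigma_f')^(1/b)
2*Nf = (239 / 818)^(1/-0.064)
2*Nf = 2.23513e+08
Nf = 1.118e+08 cycles


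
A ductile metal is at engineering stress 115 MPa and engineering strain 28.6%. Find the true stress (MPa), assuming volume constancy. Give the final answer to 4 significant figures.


sigma_true = sigma_eng * (1 + epsilon_eng)
sigma_true = 115 * (1 + 0.286)
sigma_true = 147.9 MPa


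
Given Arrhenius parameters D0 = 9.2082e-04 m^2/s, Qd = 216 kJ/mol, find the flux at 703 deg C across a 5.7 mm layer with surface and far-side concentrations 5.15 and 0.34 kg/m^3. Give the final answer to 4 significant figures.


Step 1: D = D0 * exp(-Qd/(R*T))
T = 703 + 273.15 = 976.15 K
D = 9.2082e-04 * exp(-216e3 / (8.314 * 976.15)) = 2.54336e-15 m^2/s
Step 2: J = D * (C1 - C2) / dx
J = 2.54336e-15 * (5.15 - 0.34) / 5.7e-03
J = 2.146e-12 kg/(m^2*s)


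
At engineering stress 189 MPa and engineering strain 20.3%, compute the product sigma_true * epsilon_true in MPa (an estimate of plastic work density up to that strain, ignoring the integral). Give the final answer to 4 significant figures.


sigma_true = sigma_eng * (1 + epsilon_eng)
sigma_true = 189 * (1 + 0.203) = 227.367 MPa
epsilon_true = ln(1 + epsilon_eng)
epsilon_true = ln(1 + 0.203) = 0.184818
sigma_true * epsilon_true = 227.367 * 0.184818 = 42.02 MPa


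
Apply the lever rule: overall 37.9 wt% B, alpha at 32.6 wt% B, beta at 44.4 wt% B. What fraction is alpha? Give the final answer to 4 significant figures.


f_alpha = (C_beta - C0) / (C_beta - C_alpha)
f_alpha = (44.4 - 37.9) / (44.4 - 32.6)
f_alpha = 0.5508


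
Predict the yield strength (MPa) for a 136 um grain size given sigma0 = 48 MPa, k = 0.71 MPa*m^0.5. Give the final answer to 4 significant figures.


sigma_y = sigma0 + k / sqrt(d)
d = 136 um = 1.36e-04 m
sigma_y = 48 + 0.71 / sqrt(1.36e-04)
sigma_y = 108.9 MPa


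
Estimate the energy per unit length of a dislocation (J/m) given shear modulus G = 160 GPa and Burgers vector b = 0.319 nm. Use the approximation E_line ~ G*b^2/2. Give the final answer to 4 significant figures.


E = G*b^2/2
b = 0.319 nm = 3.19e-10 m
G = 160 GPa = 1.6e+11 Pa
E = 0.5 * 1.6e+11 * (3.19e-10)^2
E = 8.141e-09 J/m


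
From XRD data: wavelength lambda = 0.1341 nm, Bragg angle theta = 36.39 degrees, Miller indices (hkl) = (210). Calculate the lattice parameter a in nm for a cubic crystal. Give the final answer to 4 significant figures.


d = lambda / (2*sin(theta))
d = 0.1341 / (2*sin(36.39 deg))
d = 0.113016 nm
a = d * sqrt(h^2+k^2+l^2) = 0.113016 * sqrt(5)
a = 0.2527 nm


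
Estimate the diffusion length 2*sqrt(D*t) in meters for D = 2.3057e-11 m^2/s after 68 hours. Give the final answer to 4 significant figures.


t = 68 hr = 244800 s
Diffusion length = 2*sqrt(D*t)
= 2*sqrt(2.3057e-11 * 244800)
= 4.752e-03 m


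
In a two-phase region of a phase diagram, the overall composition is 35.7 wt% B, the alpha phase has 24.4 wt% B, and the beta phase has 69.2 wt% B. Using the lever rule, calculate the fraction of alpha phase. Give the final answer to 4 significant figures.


f_alpha = (C_beta - C0) / (C_beta - C_alpha)
f_alpha = (69.2 - 35.7) / (69.2 - 24.4)
f_alpha = 0.7478


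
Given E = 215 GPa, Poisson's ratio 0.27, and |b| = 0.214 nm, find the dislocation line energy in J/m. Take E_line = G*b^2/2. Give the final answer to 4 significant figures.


Step 1: G = E / (2*(1+nu))
G = 215 / (2*(1+0.27)) = 84.6457 GPa = 8.46457e+10 Pa
Step 2: E_line = G*b^2/2
b = 0.214 nm = 2.14e-10 m
E_line = 0.5 * 8.46457e+10 * (2.14e-10)^2 = 1.938e-09 J/m


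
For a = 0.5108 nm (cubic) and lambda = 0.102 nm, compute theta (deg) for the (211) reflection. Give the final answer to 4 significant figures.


d = a / sqrt(h^2+k^2+l^2)
d = 0.5108 / sqrt(6) = 0.208533 nm
lambda = 2*d*sin(theta)  =>  sin(theta) = lambda / (2*d)
sin(theta) = 0.102 / (2 * 0.208533) = 0.244565
theta = 14.16 deg


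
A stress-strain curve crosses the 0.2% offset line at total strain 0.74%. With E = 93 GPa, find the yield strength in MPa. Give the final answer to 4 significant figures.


Offset strain = 0.002
Elastic strain at yield = total_strain - offset = 7.4e-03 - 0.002 = 5.4e-03
sigma_y = E * elastic_strain = 93000 * 5.4e-03
sigma_y = 502.2 MPa


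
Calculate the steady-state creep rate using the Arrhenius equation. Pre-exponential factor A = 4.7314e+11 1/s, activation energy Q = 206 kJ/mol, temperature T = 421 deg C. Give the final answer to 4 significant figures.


rate = A * exp(-Q / (R*T))
T = 421 + 273.15 = 694.15 K
rate = 4.7314e+11 * exp(-206e3 / (8.314 * 694.15))
rate = 1.489e-04 1/s


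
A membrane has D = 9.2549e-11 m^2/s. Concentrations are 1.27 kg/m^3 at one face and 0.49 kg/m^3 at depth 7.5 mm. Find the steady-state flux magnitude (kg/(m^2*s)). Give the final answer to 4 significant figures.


J = -D * (dC/dx) = D * (C1 - C2) / dx
J = 9.2549e-11 * (1.27 - 0.49) / 7.5e-03
J = 9.625e-09 kg/(m^2*s)


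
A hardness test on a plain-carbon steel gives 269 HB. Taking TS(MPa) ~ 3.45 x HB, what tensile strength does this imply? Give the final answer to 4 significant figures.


TS (MPa) = 3.45 * HB
TS = 3.45 * 269
TS = 928.1 MPa


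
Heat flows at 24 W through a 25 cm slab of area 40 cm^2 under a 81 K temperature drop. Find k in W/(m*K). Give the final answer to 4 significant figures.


k = Q*L / (A*dT)
L = 0.25 m, A = 4e-03 m^2
k = 24 * 0.25 / (4e-03 * 81)
k = 18.52 W/(m*K)


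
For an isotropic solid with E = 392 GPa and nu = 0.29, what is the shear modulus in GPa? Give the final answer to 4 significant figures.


G = E / (2*(1+nu))
G = 392 / (2*(1+0.29))
G = 151.9 GPa


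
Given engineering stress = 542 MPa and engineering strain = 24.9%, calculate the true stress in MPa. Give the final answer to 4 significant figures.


sigma_true = sigma_eng * (1 + epsilon_eng)
sigma_true = 542 * (1 + 0.249)
sigma_true = 677 MPa


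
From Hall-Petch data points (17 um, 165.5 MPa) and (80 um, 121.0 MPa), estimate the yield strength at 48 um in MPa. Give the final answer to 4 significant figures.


sigma_y = sigma0 + k / sqrt(d)
1/sqrt(d1) = 1/sqrt(1.7e-05) = 242.536;  1/sqrt(d2) = 111.803
k = (sigma1 - sigma2) / (1/sqrt(d1) - 1/sqrt(d2)) = (165.5 - 121.0) / (242.536 - 111.803) = 0.34039 MPa*m^0.5
sigma0 = sigma1 - k/sqrt(d1) = 165.5 - 0.34039*242.536 = 82.9432 MPa
sigma_y(d3) = 82.9432 + 0.34039 / sqrt(4.8e-05) = 132.1 MPa


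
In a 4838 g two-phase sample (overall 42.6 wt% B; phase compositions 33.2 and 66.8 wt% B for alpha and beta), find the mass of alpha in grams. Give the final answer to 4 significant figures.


f_alpha = (C_beta - C0) / (C_beta - C_alpha)
f_alpha = (66.8 - 42.6) / (66.8 - 33.2) = 0.720238
m_alpha = f_alpha * m_total = 0.720238 * 4838 = 3485 g


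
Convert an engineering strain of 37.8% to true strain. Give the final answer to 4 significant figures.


epsilon_true = ln(1 + epsilon_eng)
epsilon_true = ln(1 + 0.378)
epsilon_true = 0.3206


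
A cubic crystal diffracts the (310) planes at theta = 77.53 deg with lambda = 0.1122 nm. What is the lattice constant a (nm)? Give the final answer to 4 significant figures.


d = lambda / (2*sin(theta))
d = 0.1122 / (2*sin(77.53 deg))
d = 0.0574554 nm
a = d * sqrt(h^2+k^2+l^2) = 0.0574554 * sqrt(10)
a = 0.1817 nm


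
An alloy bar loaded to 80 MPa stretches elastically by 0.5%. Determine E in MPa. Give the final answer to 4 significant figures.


E = sigma / epsilon
epsilon = 0.5% = 5e-03
E = 80 / 5e-03
E = 16000 MPa


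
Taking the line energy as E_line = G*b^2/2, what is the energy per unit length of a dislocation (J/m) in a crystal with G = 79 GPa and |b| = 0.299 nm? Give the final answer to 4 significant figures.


E = G*b^2/2
b = 0.299 nm = 2.99e-10 m
G = 79 GPa = 7.9e+10 Pa
E = 0.5 * 7.9e+10 * (2.99e-10)^2
E = 3.531e-09 J/m


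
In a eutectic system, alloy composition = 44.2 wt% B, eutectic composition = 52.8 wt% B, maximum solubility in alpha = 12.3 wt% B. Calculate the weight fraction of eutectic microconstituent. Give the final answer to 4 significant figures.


f_primary = (C_e - C0) / (C_e - C_alpha_max)
f_primary = (52.8 - 44.2) / (52.8 - 12.3)
f_primary = 0.212346
f_eutectic = 1 - 0.212346 = 0.7877


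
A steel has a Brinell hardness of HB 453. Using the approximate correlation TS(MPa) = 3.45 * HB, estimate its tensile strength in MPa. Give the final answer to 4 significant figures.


TS (MPa) = 3.45 * HB
TS = 3.45 * 453
TS = 1563 MPa


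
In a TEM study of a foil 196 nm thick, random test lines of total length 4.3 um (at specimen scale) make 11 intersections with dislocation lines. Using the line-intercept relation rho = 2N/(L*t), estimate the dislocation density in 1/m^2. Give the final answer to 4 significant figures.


rho = 2N / (L * t)
L = 4.3 um = 4.3e-06 m, t = 196 nm = 1.96e-07 m
rho = 2 * 11 / (4.3e-06 * 1.96e-07)
rho = 2.61e+13 1/m^2


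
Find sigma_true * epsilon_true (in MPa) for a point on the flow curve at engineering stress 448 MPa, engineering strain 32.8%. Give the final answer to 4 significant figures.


sigma_true = sigma_eng * (1 + epsilon_eng)
sigma_true = 448 * (1 + 0.328) = 594.944 MPa
epsilon_true = ln(1 + epsilon_eng)
epsilon_true = ln(1 + 0.328) = 0.283674
sigma_true * epsilon_true = 594.944 * 0.283674 = 168.8 MPa


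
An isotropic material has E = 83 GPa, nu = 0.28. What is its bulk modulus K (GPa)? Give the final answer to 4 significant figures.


K = E / (3*(1-2*nu))
K = 83 / (3*(1-2*0.28))
K = 62.88 GPa


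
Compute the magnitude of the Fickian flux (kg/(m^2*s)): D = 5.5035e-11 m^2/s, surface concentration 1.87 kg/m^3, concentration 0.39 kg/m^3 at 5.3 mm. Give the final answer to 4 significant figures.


J = -D * (dC/dx) = D * (C1 - C2) / dx
J = 5.5035e-11 * (1.87 - 0.39) / 5.3e-03
J = 1.537e-08 kg/(m^2*s)


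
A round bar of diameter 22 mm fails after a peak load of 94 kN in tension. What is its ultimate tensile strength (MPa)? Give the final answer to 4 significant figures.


A0 = pi*(d/2)^2 = pi*(22/2)^2 = 380.133 mm^2
UTS = F_max / A0 = 94*1000 / 380.133
UTS = 247.3 MPa


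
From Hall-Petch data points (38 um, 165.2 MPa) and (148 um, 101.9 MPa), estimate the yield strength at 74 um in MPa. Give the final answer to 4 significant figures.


sigma_y = sigma0 + k / sqrt(d)
1/sqrt(d1) = 1/sqrt(3.8e-05) = 162.221;  1/sqrt(d2) = 82.1995
k = (sigma1 - sigma2) / (1/sqrt(d1) - 1/sqrt(d2)) = (165.2 - 101.9) / (162.221 - 82.1995) = 0.791033 MPa*m^0.5
sigma0 = sigma1 - k/sqrt(d1) = 165.2 - 0.791033*162.221 = 36.8775 MPa
sigma_y(d3) = 36.8775 + 0.791033 / sqrt(7.4e-05) = 128.8 MPa


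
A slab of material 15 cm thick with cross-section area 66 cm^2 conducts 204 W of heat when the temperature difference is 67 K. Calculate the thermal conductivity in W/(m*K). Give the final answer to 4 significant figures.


k = Q*L / (A*dT)
L = 0.15 m, A = 6.6e-03 m^2
k = 204 * 0.15 / (6.6e-03 * 67)
k = 69.2 W/(m*K)


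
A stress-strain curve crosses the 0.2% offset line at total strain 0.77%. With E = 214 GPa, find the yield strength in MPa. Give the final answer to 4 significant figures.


Offset strain = 0.002
Elastic strain at yield = total_strain - offset = 7.7e-03 - 0.002 = 5.7e-03
sigma_y = E * elastic_strain = 214000 * 5.7e-03
sigma_y = 1220 MPa


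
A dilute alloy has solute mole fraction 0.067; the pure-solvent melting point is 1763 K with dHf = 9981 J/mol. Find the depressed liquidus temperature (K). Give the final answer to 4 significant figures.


dT = R*Tm^2*x / dHf
dT = 8.314 * 1763^2 * 0.067 / 9981
dT = 173.466 K
T_new = 1763 - 173.466 = 1590 K


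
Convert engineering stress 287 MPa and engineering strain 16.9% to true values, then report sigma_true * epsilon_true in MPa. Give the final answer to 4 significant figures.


sigma_true = sigma_eng * (1 + epsilon_eng)
sigma_true = 287 * (1 + 0.169) = 335.503 MPa
epsilon_true = ln(1 + epsilon_eng)
epsilon_true = ln(1 + 0.169) = 0.156149
sigma_true * epsilon_true = 335.503 * 0.156149 = 52.39 MPa


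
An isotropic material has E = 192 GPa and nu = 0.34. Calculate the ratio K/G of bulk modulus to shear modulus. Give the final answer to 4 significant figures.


G = E / (2*(1+nu))
G = 192 / (2*(1+0.34)) = 71.6418 GPa
K = E / (3*(1-2*nu))
K = 192 / (3*(1-2*0.34)) = 200 GPa
K/G = 200 / 71.6418 = 2.792


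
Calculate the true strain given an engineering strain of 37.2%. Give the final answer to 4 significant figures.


epsilon_true = ln(1 + epsilon_eng)
epsilon_true = ln(1 + 0.372)
epsilon_true = 0.3163


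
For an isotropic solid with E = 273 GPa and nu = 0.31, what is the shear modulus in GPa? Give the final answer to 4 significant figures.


G = E / (2*(1+nu))
G = 273 / (2*(1+0.31))
G = 104.2 GPa


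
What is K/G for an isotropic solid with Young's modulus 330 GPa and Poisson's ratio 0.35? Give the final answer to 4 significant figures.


G = E / (2*(1+nu))
G = 330 / (2*(1+0.35)) = 122.222 GPa
K = E / (3*(1-2*nu))
K = 330 / (3*(1-2*0.35)) = 366.667 GPa
K/G = 366.667 / 122.222 = 3


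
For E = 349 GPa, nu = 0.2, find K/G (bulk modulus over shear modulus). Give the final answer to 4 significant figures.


G = E / (2*(1+nu))
G = 349 / (2*(1+0.2)) = 145.417 GPa
K = E / (3*(1-2*nu))
K = 349 / (3*(1-2*0.2)) = 193.889 GPa
K/G = 193.889 / 145.417 = 1.333


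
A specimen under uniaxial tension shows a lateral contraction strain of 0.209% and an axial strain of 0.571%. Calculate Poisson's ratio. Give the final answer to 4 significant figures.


nu = -epsilon_lat / epsilon_axial
Lateral strain is contraction (negative), so using magnitudes:
nu = 0.209 / 0.571
nu = 0.366


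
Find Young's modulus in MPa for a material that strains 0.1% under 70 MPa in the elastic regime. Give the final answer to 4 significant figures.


E = sigma / epsilon
epsilon = 0.1% = 1e-03
E = 70 / 1e-03
E = 70000 MPa


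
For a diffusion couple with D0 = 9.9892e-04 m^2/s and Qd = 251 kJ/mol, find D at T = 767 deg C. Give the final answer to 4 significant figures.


D = D0 * exp(-Qd / (R*T))
T = 1040.15 K
D = 9.9892e-04 * exp(-251e3 / (8.314 * 1040.15))
D = 2.479e-16 m^2/s


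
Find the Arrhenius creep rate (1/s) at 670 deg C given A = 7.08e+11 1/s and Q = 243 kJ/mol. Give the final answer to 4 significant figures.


rate = A * exp(-Q / (R*T))
T = 670 + 273.15 = 943.15 K
rate = 7.08e+11 * exp(-243e3 / (8.314 * 943.15))
rate = 0.02463 1/s


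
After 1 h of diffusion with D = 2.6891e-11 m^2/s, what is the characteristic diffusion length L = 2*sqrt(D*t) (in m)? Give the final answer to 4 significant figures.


t = 1 hr = 3600 s
Diffusion length = 2*sqrt(D*t)
= 2*sqrt(2.6891e-11 * 3600)
= 6.223e-04 m


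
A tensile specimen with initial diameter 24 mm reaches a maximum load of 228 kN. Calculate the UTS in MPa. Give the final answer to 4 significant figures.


A0 = pi*(d/2)^2 = pi*(24/2)^2 = 452.389 mm^2
UTS = F_max / A0 = 228*1000 / 452.389
UTS = 504 MPa


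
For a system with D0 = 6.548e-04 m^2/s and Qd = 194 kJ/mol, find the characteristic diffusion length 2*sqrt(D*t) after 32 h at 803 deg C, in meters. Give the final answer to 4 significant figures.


Step 1: D = D0 * exp(-Qd/(R*T))
T = 1076.15 K
D = 6.548e-04 * exp(-194e3 / (8.314 * 1076.15)) = 2.50791e-13 m^2/s
Step 2: L = 2*sqrt(D*t)
t = 32 h = 115200 s
L = 2*sqrt(2.50791e-13 * 115200) = 3.399e-04 m


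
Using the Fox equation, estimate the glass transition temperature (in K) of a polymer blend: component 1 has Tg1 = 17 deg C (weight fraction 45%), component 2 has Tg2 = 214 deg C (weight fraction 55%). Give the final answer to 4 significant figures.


1/Tg = w1/Tg1 + w2/Tg2 (in Kelvin)
Tg1 = 290.15 K, Tg2 = 487.15 K
1/Tg = 0.45/290.15 + 0.55/487.15
Tg = 373.1 K


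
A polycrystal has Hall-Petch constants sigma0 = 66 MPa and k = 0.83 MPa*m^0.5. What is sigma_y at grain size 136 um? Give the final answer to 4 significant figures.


sigma_y = sigma0 + k / sqrt(d)
d = 136 um = 1.36e-04 m
sigma_y = 66 + 0.83 / sqrt(1.36e-04)
sigma_y = 137.2 MPa


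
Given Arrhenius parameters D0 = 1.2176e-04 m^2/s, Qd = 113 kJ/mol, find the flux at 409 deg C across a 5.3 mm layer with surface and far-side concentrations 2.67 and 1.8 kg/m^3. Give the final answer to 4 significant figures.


Step 1: D = D0 * exp(-Qd/(R*T))
T = 409 + 273.15 = 682.15 K
D = 1.2176e-04 * exp(-113e3 / (8.314 * 682.15)) = 2.70634e-13 m^2/s
Step 2: J = D * (C1 - C2) / dx
J = 2.70634e-13 * (2.67 - 1.8) / 5.3e-03
J = 4.442e-11 kg/(m^2*s)


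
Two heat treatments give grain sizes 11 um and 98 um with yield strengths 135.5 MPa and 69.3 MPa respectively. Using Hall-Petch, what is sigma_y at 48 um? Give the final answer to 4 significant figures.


sigma_y = sigma0 + k / sqrt(d)
1/sqrt(d1) = 1/sqrt(1.1e-05) = 301.511;  1/sqrt(d2) = 101.015
k = (sigma1 - sigma2) / (1/sqrt(d1) - 1/sqrt(d2)) = (135.5 - 69.3) / (301.511 - 101.015) = 0.330181 MPa*m^0.5
sigma0 = sigma1 - k/sqrt(d1) = 135.5 - 0.330181*301.511 = 35.9467 MPa
sigma_y(d3) = 35.9467 + 0.330181 / sqrt(4.8e-05) = 83.6 MPa


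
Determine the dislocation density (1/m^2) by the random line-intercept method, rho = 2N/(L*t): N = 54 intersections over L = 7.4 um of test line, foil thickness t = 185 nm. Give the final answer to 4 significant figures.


rho = 2N / (L * t)
L = 7.4 um = 7.4e-06 m, t = 185 nm = 1.85e-07 m
rho = 2 * 54 / (7.4e-06 * 1.85e-07)
rho = 7.889e+13 1/m^2


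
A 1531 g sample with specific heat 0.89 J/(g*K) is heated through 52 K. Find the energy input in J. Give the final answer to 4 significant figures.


Q = m * cp * dT
Q = 1531 * 0.89 * 52
Q = 70850 J


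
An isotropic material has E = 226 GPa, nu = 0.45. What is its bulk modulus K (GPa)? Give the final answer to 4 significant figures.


K = E / (3*(1-2*nu))
K = 226 / (3*(1-2*0.45))
K = 753.3 GPa


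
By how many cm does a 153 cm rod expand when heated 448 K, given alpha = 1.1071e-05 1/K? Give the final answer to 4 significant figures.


dL = L0 * alpha * dT
dL = 153 * 1.1071e-05 * 448
dL = 0.7589 cm


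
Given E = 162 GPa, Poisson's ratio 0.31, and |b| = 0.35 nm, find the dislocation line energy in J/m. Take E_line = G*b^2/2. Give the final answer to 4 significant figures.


Step 1: G = E / (2*(1+nu))
G = 162 / (2*(1+0.31)) = 61.8321 GPa = 6.18321e+10 Pa
Step 2: E_line = G*b^2/2
b = 0.35 nm = 3.5e-10 m
E_line = 0.5 * 6.18321e+10 * (3.5e-10)^2 = 3.787e-09 J/m


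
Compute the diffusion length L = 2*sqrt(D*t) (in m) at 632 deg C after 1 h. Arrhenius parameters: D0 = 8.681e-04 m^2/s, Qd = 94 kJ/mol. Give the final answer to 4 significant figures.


Step 1: D = D0 * exp(-Qd/(R*T))
T = 905.15 K
D = 8.681e-04 * exp(-94e3 / (8.314 * 905.15)) = 3.26435e-09 m^2/s
Step 2: L = 2*sqrt(D*t)
t = 1 h = 3600 s
L = 2*sqrt(3.26435e-09 * 3600) = 6.856e-03 m


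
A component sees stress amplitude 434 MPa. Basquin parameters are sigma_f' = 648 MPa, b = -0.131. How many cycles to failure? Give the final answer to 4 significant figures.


sigma_a = sigma_f' * (2*Nf)^b
2*Nf = (sigma_a / sigma_f')^(1/b)
2*Nf = (434 / 648)^(1/-0.131)
2*Nf = 21.3253
Nf = 10.66 cycles


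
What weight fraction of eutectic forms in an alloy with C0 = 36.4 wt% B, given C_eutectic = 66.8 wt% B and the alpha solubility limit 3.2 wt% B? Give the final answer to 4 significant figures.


f_primary = (C_e - C0) / (C_e - C_alpha_max)
f_primary = (66.8 - 36.4) / (66.8 - 3.2)
f_primary = 0.477987
f_eutectic = 1 - 0.477987 = 0.522


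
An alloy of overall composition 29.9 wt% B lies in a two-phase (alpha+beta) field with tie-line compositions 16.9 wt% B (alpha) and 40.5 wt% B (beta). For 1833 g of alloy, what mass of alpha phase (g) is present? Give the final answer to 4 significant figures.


f_alpha = (C_beta - C0) / (C_beta - C_alpha)
f_alpha = (40.5 - 29.9) / (40.5 - 16.9) = 0.449153
m_alpha = f_alpha * m_total = 0.449153 * 1833 = 823.3 g


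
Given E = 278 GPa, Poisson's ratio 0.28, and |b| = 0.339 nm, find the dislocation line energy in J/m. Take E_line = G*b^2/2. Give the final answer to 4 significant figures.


Step 1: G = E / (2*(1+nu))
G = 278 / (2*(1+0.28)) = 108.594 GPa = 1.08594e+11 Pa
Step 2: E_line = G*b^2/2
b = 0.339 nm = 3.39e-10 m
E_line = 0.5 * 1.08594e+11 * (3.39e-10)^2 = 6.24e-09 J/m


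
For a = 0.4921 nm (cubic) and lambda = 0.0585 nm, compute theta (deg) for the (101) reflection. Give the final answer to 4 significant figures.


d = a / sqrt(h^2+k^2+l^2)
d = 0.4921 / sqrt(2) = 0.347967 nm
lambda = 2*d*sin(theta)  =>  sin(theta) = lambda / (2*d)
sin(theta) = 0.0585 / (2 * 0.347967) = 0.0840596
theta = 4.822 deg


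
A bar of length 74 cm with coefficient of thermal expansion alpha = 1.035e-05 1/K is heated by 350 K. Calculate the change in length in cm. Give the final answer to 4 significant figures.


dL = L0 * alpha * dT
dL = 74 * 1.035e-05 * 350
dL = 0.2681 cm


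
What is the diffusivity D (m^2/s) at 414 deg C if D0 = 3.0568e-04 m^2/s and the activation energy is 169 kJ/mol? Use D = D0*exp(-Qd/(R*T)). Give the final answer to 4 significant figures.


D = D0 * exp(-Qd / (R*T))
T = 687.15 K
D = 3.0568e-04 * exp(-169e3 / (8.314 * 687.15))
D = 4.345e-17 m^2/s


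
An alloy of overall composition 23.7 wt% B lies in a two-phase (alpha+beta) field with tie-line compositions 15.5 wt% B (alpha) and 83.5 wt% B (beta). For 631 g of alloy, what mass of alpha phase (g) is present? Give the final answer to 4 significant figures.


f_alpha = (C_beta - C0) / (C_beta - C_alpha)
f_alpha = (83.5 - 23.7) / (83.5 - 15.5) = 0.879412
m_alpha = f_alpha * m_total = 0.879412 * 631 = 554.9 g


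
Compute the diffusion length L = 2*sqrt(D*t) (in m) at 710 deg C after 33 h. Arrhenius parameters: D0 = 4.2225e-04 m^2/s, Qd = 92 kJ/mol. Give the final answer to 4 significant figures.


Step 1: D = D0 * exp(-Qd/(R*T))
T = 983.15 K
D = 4.2225e-04 * exp(-92e3 / (8.314 * 983.15)) = 5.46316e-09 m^2/s
Step 2: L = 2*sqrt(D*t)
t = 33 h = 118800 s
L = 2*sqrt(5.46316e-09 * 118800) = 0.05095 m


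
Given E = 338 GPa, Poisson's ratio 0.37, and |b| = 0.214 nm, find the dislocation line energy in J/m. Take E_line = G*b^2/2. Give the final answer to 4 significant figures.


Step 1: G = E / (2*(1+nu))
G = 338 / (2*(1+0.37)) = 123.358 GPa = 1.23358e+11 Pa
Step 2: E_line = G*b^2/2
b = 0.214 nm = 2.14e-10 m
E_line = 0.5 * 1.23358e+11 * (2.14e-10)^2 = 2.825e-09 J/m


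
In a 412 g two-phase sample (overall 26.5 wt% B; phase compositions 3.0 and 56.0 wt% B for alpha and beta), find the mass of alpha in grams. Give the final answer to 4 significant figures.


f_alpha = (C_beta - C0) / (C_beta - C_alpha)
f_alpha = (56.0 - 26.5) / (56.0 - 3.0) = 0.556604
m_alpha = f_alpha * m_total = 0.556604 * 412 = 229.3 g


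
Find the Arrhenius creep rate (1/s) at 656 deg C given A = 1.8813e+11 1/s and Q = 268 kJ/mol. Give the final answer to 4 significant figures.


rate = A * exp(-Q / (R*T))
T = 656 + 273.15 = 929.15 K
rate = 1.8813e+11 * exp(-268e3 / (8.314 * 929.15))
rate = 1.613e-04 1/s


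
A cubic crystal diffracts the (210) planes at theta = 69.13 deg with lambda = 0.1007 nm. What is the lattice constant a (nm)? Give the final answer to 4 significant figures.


d = lambda / (2*sin(theta))
d = 0.1007 / (2*sin(69.13 deg))
d = 0.0538854 nm
a = d * sqrt(h^2+k^2+l^2) = 0.0538854 * sqrt(5)
a = 0.1205 nm


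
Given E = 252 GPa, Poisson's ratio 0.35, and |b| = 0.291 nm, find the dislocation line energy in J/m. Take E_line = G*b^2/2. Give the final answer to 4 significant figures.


Step 1: G = E / (2*(1+nu))
G = 252 / (2*(1+0.35)) = 93.3333 GPa = 9.33333e+10 Pa
Step 2: E_line = G*b^2/2
b = 0.291 nm = 2.91e-10 m
E_line = 0.5 * 9.33333e+10 * (2.91e-10)^2 = 3.952e-09 J/m


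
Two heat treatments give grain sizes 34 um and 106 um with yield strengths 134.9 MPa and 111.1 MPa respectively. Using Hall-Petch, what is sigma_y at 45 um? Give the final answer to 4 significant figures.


sigma_y = sigma0 + k / sqrt(d)
1/sqrt(d1) = 1/sqrt(3.4e-05) = 171.499;  1/sqrt(d2) = 97.1286
k = (sigma1 - sigma2) / (1/sqrt(d1) - 1/sqrt(d2)) = (134.9 - 111.1) / (171.499 - 97.1286) = 0.320022 MPa*m^0.5
sigma0 = sigma1 - k/sqrt(d1) = 134.9 - 0.320022*171.499 = 80.0168 MPa
sigma_y(d3) = 80.0168 + 0.320022 / sqrt(4.5e-05) = 127.7 MPa


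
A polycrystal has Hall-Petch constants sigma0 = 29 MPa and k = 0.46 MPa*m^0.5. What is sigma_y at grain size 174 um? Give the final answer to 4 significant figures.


sigma_y = sigma0 + k / sqrt(d)
d = 174 um = 1.74e-04 m
sigma_y = 29 + 0.46 / sqrt(1.74e-04)
sigma_y = 63.87 MPa


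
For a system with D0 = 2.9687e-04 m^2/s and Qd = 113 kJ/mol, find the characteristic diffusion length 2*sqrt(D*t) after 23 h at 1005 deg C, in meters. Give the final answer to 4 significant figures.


Step 1: D = D0 * exp(-Qd/(R*T))
T = 1278.15 K
D = 2.9687e-04 * exp(-113e3 / (8.314 * 1278.15)) = 7.15131e-09 m^2/s
Step 2: L = 2*sqrt(D*t)
t = 23 h = 82800 s
L = 2*sqrt(7.15131e-09 * 82800) = 0.04867 m


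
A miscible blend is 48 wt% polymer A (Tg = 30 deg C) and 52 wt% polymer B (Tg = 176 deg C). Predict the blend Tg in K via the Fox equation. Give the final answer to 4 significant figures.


1/Tg = w1/Tg1 + w2/Tg2 (in Kelvin)
Tg1 = 303.15 K, Tg2 = 449.15 K
1/Tg = 0.48/303.15 + 0.52/449.15
Tg = 364.8 K


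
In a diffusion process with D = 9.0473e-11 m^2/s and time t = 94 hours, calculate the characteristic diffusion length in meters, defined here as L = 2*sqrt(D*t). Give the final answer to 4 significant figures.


t = 94 hr = 338400 s
Diffusion length = 2*sqrt(D*t)
= 2*sqrt(9.0473e-11 * 338400)
= 0.01107 m


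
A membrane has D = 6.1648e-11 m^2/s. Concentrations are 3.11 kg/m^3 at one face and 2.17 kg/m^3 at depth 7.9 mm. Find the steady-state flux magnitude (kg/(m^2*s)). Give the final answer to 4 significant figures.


J = -D * (dC/dx) = D * (C1 - C2) / dx
J = 6.1648e-11 * (3.11 - 2.17) / 7.9e-03
J = 7.335e-09 kg/(m^2*s)


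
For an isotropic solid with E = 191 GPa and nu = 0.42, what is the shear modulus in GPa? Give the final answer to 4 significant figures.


G = E / (2*(1+nu))
G = 191 / (2*(1+0.42))
G = 67.25 GPa


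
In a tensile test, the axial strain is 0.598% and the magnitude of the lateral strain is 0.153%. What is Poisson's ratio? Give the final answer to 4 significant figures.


nu = -epsilon_lat / epsilon_axial
Lateral strain is contraction (negative), so using magnitudes:
nu = 0.153 / 0.598
nu = 0.2559


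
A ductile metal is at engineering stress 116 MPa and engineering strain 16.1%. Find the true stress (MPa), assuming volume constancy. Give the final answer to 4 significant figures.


sigma_true = sigma_eng * (1 + epsilon_eng)
sigma_true = 116 * (1 + 0.161)
sigma_true = 134.7 MPa


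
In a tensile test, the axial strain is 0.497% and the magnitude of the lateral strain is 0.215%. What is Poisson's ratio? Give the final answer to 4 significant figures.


nu = -epsilon_lat / epsilon_axial
Lateral strain is contraction (negative), so using magnitudes:
nu = 0.215 / 0.497
nu = 0.4326


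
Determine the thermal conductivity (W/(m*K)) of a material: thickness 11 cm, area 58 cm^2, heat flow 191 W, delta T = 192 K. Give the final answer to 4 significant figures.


k = Q*L / (A*dT)
L = 0.11 m, A = 5.8e-03 m^2
k = 191 * 0.11 / (5.8e-03 * 192)
k = 18.87 W/(m*K)


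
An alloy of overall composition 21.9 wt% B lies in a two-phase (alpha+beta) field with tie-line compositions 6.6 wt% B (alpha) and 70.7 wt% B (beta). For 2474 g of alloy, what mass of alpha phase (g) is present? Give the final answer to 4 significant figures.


f_alpha = (C_beta - C0) / (C_beta - C_alpha)
f_alpha = (70.7 - 21.9) / (70.7 - 6.6) = 0.76131
m_alpha = f_alpha * m_total = 0.76131 * 2474 = 1883 g


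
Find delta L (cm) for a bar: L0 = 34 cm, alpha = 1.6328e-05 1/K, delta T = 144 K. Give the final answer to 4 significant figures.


dL = L0 * alpha * dT
dL = 34 * 1.6328e-05 * 144
dL = 0.07994 cm


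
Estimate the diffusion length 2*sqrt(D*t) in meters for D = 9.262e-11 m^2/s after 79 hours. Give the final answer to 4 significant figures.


t = 79 hr = 284400 s
Diffusion length = 2*sqrt(D*t)
= 2*sqrt(9.262e-11 * 284400)
= 0.01026 m


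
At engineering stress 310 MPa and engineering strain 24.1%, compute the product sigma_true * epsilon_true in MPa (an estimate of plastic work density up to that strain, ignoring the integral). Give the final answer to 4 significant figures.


sigma_true = sigma_eng * (1 + epsilon_eng)
sigma_true = 310 * (1 + 0.241) = 384.71 MPa
epsilon_true = ln(1 + epsilon_eng)
epsilon_true = ln(1 + 0.241) = 0.215918
sigma_true * epsilon_true = 384.71 * 0.215918 = 83.07 MPa


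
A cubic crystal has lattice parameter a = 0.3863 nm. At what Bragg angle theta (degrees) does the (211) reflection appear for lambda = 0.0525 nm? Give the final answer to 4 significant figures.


d = a / sqrt(h^2+k^2+l^2)
d = 0.3863 / sqrt(6) = 0.157706 nm
lambda = 2*d*sin(theta)  =>  sin(theta) = lambda / (2*d)
sin(theta) = 0.0525 / (2 * 0.157706) = 0.166449
theta = 9.581 deg


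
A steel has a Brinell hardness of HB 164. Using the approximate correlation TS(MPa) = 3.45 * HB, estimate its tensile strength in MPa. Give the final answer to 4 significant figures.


TS (MPa) = 3.45 * HB
TS = 3.45 * 164
TS = 565.8 MPa


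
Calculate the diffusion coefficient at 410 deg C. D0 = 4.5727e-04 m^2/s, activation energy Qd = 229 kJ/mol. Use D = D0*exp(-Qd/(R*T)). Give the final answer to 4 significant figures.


D = D0 * exp(-Qd / (R*T))
T = 683.15 K
D = 4.5727e-04 * exp(-229e3 / (8.314 * 683.15))
D = 1.412e-21 m^2/s
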